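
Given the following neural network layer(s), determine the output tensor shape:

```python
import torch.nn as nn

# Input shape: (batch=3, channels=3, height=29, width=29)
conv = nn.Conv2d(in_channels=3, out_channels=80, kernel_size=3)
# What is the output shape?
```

Input: (3, 3, 29, 29) -> Output: (3, 80, 27, 27)

Answer: (3, 80, 27, 27)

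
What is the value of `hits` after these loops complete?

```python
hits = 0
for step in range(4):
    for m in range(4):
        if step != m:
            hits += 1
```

4² - 4 (exclude diagonal)
`hits` takes the values: 0 → 1 → 2 → 3 → 4 → 5 → 6 → 7 → 8 → 9 → 10 → 11 → 12

Answer: 12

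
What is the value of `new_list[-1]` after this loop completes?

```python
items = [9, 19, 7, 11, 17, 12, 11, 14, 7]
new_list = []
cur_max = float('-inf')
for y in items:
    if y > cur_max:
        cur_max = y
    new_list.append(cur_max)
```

Running max ends at 19
`new_list` takes the values: [] → [9] → [9, 19] → [9, 19, 19] → [9, 19, 19, 19] → [9, 19, 19, 19, 19] → [9, 19, 19, 19, 19, 19] → [9, 19, 19, 19, 19, 19, 19] → [9, 19, 19, 19, 19, 19, 19, 19] → [9, 19, 19, 19, 19, 19, 19, 19, 19]
So `new_list[-1]` = 19

Answer: 19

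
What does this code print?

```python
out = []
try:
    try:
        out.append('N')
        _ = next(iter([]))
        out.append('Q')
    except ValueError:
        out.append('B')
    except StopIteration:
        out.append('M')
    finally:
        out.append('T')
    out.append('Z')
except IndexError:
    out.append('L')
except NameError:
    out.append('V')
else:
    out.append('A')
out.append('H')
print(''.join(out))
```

Execution trace: 'N' (inner try body) → 'M' (inner except StopIteration) → 'T' (inner finally) → 'Z' (try body, no exception) → 'A' (else) → 'H' (after the try/except). Output: NMTZAH

Answer: NMTZAH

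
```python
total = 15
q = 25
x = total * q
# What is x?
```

Trace:
`total = 15` → total = 15
`q = 25` → q = 25
`x = total * q` → x = 375
So x = 375

Answer: 375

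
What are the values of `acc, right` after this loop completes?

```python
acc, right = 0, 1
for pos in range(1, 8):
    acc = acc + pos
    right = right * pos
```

Sum and factorial of 1 to 7
`acc, right` takes the values: (0, 1) → (1, 1) → (3, 1) → (3, 2) → (6, 2) → (6, 6) → (10, 6) → (10, 24) → (15, 24) → (15, 120) → (21, 120) → (21, 720) → (28, 720) → (28, 5040)

Answer: 28, 5040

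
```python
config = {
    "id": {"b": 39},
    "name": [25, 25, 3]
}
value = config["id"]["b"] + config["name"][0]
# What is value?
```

Trace:
`config = { ...` → config = {'id': {'b': 39}, 'name': [25, 25, 3]}
`value = config["id"]["b"] + config["name"][0]` → value = 64
So value = 64

Answer: 64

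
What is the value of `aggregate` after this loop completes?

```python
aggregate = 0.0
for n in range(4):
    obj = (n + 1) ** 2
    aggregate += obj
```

Sum of squared losses 1² + 2² + ... + 4²
`aggregate` takes the values: 0.0 → 1.0 → 5.0 → 14.0 → 30.0

Answer: 30.0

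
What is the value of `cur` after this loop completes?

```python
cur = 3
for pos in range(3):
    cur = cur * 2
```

Multiply by 2, 3 times: 3 * 2^3 = 24
`cur` takes the values: 3 → 6 → 12 → 24

Answer: 24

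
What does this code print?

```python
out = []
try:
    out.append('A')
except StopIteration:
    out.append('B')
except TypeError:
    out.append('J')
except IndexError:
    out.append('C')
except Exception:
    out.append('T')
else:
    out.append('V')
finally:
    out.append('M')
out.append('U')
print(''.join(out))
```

Execution trace: 'A' (try body, no exception) → 'V' (else) → 'M' (finally) → 'U' (after the try/except). Output: AVMU

Answer: AVMU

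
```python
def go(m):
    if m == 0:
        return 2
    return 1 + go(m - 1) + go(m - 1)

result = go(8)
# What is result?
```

go(m) = 1 + 2·go(m-1), go(0)=2. Closed form: (2+1)·2^8 - 1 = 767.

Answer: 767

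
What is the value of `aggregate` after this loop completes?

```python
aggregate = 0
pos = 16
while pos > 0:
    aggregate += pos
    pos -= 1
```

Sum 16 down to 1
`aggregate` takes the values: 0 → 16 → 31 → 45 → 58 → 70 → 81 → 91 → 100 → 108 → 115 → 121 → 126 → 130 → 133 → 135 → 136

Answer: 136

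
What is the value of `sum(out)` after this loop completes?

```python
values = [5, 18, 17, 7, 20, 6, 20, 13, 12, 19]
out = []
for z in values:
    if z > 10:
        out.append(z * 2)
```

Sum of doubled values > 10
`out` takes the values: [] → [36] → [36, 34] → [36, 34, 40] → [36, 34, 40, 40] → [36, 34, 40, 40, 26] → [36, 34, 40, 40, 26, 24] → [36, 34, 40, 40, 26, 24, 38]
So `sum(out)` = 238

Answer: 238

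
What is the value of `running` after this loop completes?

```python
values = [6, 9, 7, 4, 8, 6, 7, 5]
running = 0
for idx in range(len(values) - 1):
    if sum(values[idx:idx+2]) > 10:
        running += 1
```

Count windows with sum > 10
`running` takes the values: 0 → 1 → 2 → 3 → 4 → 5 → 6 → 7

Answer: 7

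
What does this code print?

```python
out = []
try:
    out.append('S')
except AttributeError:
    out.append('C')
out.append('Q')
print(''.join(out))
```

Execution trace: 'S' (try body, no exception) → 'Q' (after the try/except). Output: SQ

Answer: SQ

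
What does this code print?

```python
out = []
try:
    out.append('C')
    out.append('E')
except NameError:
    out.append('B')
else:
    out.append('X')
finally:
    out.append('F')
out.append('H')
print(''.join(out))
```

Execution trace: 'C' (try body) → 'E' (try body, no exception) → 'X' (else) → 'F' (finally) → 'H' (after the try/except). Output: CEXFH

Answer: CEXFH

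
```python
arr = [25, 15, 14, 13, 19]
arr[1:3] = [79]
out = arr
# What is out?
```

Trace:
`arr = [25, 15, 14, 13, 19]` → arr = [25, 15, 14, 13, 19]
`arr[1:3] = [79]` → arr = [25, 79, 13, 19]
`out = arr` → out = [25, 79, 13, 19]
So out = [25, 79, 13, 19]

Answer: [25, 79, 13, 19]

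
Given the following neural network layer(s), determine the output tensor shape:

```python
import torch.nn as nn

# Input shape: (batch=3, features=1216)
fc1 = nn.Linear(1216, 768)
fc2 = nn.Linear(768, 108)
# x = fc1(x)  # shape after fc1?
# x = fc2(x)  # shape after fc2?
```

Input: (3, 1216) -> after fc1: (3, 768) -> Output: (3, 108)

Answer: (3, 108)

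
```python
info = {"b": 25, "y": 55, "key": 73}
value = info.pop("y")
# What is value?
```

Trace:
`info = {"b": 25, "y": 55, "key": 73}` → info = {'b': 25, 'y': 55, 'key': 73}
`value = info.pop("y")` → info = {'b': 25, 'key': 73}; value = 55
So value = 55

Answer: 55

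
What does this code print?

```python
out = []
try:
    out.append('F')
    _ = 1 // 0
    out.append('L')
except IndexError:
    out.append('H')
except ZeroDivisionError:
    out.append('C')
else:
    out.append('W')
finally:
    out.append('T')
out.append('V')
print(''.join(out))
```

Execution trace: 'F' (try body) → 'C' (except ZeroDivisionError) → 'T' (finally) → 'V' (after the try/except). Output: FCTV

Answer: FCTV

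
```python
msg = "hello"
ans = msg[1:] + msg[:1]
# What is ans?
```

Trace:
`msg = "hello"` → msg = 'hello'
`ans = msg[1:] + msg[:1]` → ans = 'elloh'
So ans = 'elloh'

Answer: 'elloh'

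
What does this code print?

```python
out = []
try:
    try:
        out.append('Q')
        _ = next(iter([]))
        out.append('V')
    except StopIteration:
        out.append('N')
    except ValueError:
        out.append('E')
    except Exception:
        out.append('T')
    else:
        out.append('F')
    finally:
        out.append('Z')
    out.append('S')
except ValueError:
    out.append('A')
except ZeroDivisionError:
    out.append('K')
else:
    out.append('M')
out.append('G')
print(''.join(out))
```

Execution trace: 'Q' (inner try body) → 'N' (inner except StopIteration) → 'Z' (inner finally) → 'S' (try body, no exception) → 'M' (else) → 'G' (after the try/except). Output: QNZSMG

Answer: QNZSMG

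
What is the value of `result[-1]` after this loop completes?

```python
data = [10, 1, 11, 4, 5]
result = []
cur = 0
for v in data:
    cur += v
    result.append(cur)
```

Cumulative sum ends at 31
`result` takes the values: [] → [10] → [10, 11] → [10, 11, 22] → [10, 11, 22, 26] → [10, 11, 22, 26, 31]
So `result[-1]` = 31

Answer: 31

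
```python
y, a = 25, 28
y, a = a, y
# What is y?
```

Trace:
`y, a = 25, 28` → y = 25; a = 28
`y, a = a, y` → y = 28; a = 25
So y = 28

Answer: 28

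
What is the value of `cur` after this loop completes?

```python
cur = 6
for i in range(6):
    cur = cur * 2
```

Multiply by 2, 6 times: 6 * 2^6 = 384
`cur` takes the values: 6 → 12 → 24 → 48 → 96 → 192 → 384

Answer: 384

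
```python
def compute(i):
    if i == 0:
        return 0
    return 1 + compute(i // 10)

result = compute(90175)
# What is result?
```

Count of digits of 90175: 5

Answer: 5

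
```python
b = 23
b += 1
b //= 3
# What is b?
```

Trace:
`b = 23` → b = 23
`b += 1` → b = 24
`b //= 3` → b = 8
So b = 8

Answer: 8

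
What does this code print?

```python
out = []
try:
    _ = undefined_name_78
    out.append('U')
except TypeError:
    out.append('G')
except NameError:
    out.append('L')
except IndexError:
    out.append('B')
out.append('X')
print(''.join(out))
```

Execution trace: 'L' (except NameError) → 'X' (after the try/except). Output: LX

Answer: LX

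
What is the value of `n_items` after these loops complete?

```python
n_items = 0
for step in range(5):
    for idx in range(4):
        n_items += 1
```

5 * 4 = 20
`n_items` takes the values: 0 → 1 → 2 → 3 → 4 → 5 → 6 → 7 → 8 → 9 → 10 → 11 → 12 → 13 → 14 → 15 → 16 → 17 → 18 → 19 → 20

Answer: 20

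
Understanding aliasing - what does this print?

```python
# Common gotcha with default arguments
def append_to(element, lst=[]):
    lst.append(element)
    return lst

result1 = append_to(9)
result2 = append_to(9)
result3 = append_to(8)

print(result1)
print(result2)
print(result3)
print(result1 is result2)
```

Key concept: mutable default argument gotcha.
Step by step:
`result1 = append_to(9)` → result1 = [9]
`result2 = append_to(9)` → result1 = [9, 9] (same object as result2); result2 = [9, 9] (same object as result1)
`result3 = append_to(8)` → result1 = [9, 9, 8] (same object as result2, result3); result2 = [9, 9, 8] (same object as result1, result3); result3 = [9, 9, 8] (same object as result1, result2)
`print(result1)` → prints [9, 9, 8]
`print(result2)` → prints [9, 9, 8]
`print(result3)` → prints [9, 9, 8]
`print(result1 is result2)` → prints True

Answer:
[9, 9, 8]
[9, 9, 8]
[9, 9, 8]
True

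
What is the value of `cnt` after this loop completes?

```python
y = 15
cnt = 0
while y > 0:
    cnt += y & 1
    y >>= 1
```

Count set bits in 15 (binary: 0b1111)
`cnt` takes the values: 0 → 1 → 2 → 3 → 4

Answer: 4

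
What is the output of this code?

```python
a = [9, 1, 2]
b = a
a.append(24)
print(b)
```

Key concept: basic list aliasing.
Step by step:
`a = [9, 1, 2]` → a = [9, 1, 2]
`b = a` → b = [9, 1, 2] (same object as a)
`a.append(24)` → a = [9, 1, 2, 24] (same object as b); b = [9, 1, 2, 24] (same object as a)
`print(b)` → prints [9, 1, 2, 24]

Answer: [9, 1, 2, 24]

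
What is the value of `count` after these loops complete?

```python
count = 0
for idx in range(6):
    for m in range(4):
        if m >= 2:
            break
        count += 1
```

Inner breaks at 2, outer runs 6 times
`count` takes the values: 0 → 1 → 2 → 3 → 4 → 5 → 6 → 7 → 8 → 9 → 10 → 11 → 12

Answer: 12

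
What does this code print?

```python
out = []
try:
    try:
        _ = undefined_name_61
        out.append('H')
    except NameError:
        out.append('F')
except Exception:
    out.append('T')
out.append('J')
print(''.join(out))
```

Execution trace: 'F' (inner except NameError) → 'J' (after the try/except). Output: FJ

Answer: FJ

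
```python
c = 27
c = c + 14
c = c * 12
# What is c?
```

Trace:
`c = 27` → c = 27
`c = c + 14` → c = 41
`c = c * 12` → c = 492
So c = 492

Answer: 492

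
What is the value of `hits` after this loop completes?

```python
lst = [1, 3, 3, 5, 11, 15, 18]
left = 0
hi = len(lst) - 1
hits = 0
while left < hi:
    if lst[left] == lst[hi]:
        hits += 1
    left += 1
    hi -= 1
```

Count matching pairs from ends
`hits` takes the values: 0

Answer: 0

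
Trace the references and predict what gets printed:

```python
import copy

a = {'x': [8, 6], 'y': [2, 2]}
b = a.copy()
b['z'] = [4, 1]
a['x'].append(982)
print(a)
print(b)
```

Key concept: shallow copy of dict with mutable values.
Step by step:
`a = {'x': [8, 6], 'y': [2, 2]}` → a = {'x': [8, 6], 'y': [2, 2]}
`b = a.copy()` → b = {'x': [8, 6], 'y': [2, 2]}
`b['z'] = [4, 1]` → b = {'x': [8, 6], 'y': [2, 2], 'z': [4, 1]}
`a['x'].append(982)` → a = {'x': [8, 6, 982], 'y': [2, 2]}; b = {'x': [8, 6, 982], 'y': [2, 2], 'z': [4, 1]}
`print(a)` → prints {'x': [8, 6, 982], 'y': [2, 2]}
`print(b)` → prints {'x': [8, 6, 982], 'y': [2, 2], 'z': [4, 1]}

Answer:
{'x': [8, 6, 982], 'y': [2, 2]}
{'x': [8, 6, 982], 'y': [2, 2], 'z': [4, 1]}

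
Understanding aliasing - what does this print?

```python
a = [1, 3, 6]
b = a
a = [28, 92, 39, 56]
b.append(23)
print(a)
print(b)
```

Key concept: rebinding vs mutation: a is rebound to a new list, b still points at the original.
Step by step:
`a = [1, 3, 6]` → a = [1, 3, 6]
`b = a` → b = [1, 3, 6] (same object as a)
`a = [28, 92, 39, 56]` → a = [28, 92, 39, 56]
`b.append(23)` → b = [1, 3, 6, 23]
`print(a)` → prints [28, 92, 39, 56]
`print(b)` → prints [1, 3, 6, 23]

Answer:
[28, 92, 39, 56]
[1, 3, 6, 23]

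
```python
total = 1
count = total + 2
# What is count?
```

Trace:
`total = 1` → total = 1
`count = total + 2` → count = 3
So count = 3

Answer: 3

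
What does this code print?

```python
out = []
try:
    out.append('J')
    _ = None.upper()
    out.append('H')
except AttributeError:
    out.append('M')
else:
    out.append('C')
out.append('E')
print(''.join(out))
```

Execution trace: 'J' (try body) → 'M' (except AttributeError) → 'E' (after the try/except). Output: JME

Answer: JME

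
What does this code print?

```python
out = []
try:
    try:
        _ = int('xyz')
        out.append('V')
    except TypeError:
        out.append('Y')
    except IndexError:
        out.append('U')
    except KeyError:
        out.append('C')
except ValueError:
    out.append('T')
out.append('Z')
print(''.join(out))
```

Execution trace: 'T' (outer except ValueError) → 'Z' (after the try/except). Output: TZ

Answer: TZ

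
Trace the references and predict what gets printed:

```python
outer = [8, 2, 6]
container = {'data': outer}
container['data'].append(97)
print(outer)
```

Key concept: dict holds reference to list.
Step by step:
`outer = [8, 2, 6]` → outer = [8, 2, 6]
`container = {'data': outer}` → container = {'data': [8, 2, 6]}
`container['data'].append(97)` → outer = [8, 2, 6, 97]; container = {'data': [8, 2, 6, 97]}
`print(outer)` → prints [8, 2, 6, 97]

Answer: [8, 2, 6, 97]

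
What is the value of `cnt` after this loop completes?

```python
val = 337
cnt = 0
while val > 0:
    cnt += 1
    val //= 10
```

Count digits by repeated division by 10
`cnt` takes the values: 0 → 1 → 2 → 3

Answer: 3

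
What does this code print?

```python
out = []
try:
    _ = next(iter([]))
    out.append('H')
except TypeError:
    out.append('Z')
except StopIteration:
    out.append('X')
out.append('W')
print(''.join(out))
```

Execution trace: 'X' (except StopIteration) → 'W' (after the try/except). Output: XW

Answer: XW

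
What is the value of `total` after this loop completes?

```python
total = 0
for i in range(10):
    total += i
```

Sum of 0 to 9 = 45
`total` takes the values: 0 → 1 → 3 → 6 → 10 → 15 → 21 → 28 → 36 → 45

Answer: 45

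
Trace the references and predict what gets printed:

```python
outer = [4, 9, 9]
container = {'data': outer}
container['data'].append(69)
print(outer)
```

Key concept: dict holds reference to list.
Step by step:
`outer = [4, 9, 9]` → outer = [4, 9, 9]
`container = {'data': outer}` → container = {'data': [4, 9, 9]}
`container['data'].append(69)` → outer = [4, 9, 9, 69]; container = {'data': [4, 9, 9, 69]}
`print(outer)` → prints [4, 9, 9, 69]

Answer: [4, 9, 9, 69]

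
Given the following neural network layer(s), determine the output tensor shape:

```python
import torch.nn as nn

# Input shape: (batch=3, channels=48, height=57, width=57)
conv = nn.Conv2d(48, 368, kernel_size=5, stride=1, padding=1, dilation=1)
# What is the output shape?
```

Input: (3, 48, 57, 57) -> Output: (3, 368, 55, 55)

Answer: (3, 368, 55, 55)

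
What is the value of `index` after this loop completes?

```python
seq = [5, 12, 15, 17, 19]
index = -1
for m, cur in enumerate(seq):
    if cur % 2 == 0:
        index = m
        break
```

First even number index in [5, 12, 15, 17, 19]
`index` takes the values: -1 → 1

Answer: 1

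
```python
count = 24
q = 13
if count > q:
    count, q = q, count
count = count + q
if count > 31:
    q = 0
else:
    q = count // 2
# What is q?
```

Trace:
`count = 24` → count = 24
`q = 13` → q = 13
`if count > q: ...` → count > q is True → count = 13; q = 24
`count = count + q` → count = 37
`if count > 31: ...` → count > 31 is True → q = 0
So q = 0

Answer: 0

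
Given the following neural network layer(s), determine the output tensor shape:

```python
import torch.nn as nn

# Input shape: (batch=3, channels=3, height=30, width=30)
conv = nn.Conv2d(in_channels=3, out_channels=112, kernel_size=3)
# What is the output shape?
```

Input: (3, 3, 30, 30) -> Output: (3, 112, 28, 28)

Answer: (3, 112, 28, 28)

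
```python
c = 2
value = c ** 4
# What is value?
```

Trace:
`c = 2` → c = 2
`value = c ** 4` → value = 16
So value = 16

Answer: 16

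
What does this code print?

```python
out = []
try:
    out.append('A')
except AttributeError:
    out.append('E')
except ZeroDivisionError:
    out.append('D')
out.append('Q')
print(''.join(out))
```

Execution trace: 'A' (try body, no exception) → 'Q' (after the try/except). Output: AQ

Answer: AQ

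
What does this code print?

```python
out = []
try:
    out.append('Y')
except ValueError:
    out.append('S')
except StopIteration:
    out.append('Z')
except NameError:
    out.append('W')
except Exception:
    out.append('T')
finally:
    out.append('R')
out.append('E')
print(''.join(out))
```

Execution trace: 'Y' (try body, no exception) → 'R' (finally) → 'E' (after the try/except). Output: YRE

Answer: YRE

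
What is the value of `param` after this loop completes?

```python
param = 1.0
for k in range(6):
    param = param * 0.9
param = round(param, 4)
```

Exponential decay: 1.0 * 0.9^6
`param` takes the values: 1.0 → 0.9 → 0.81 → 0.729 → 0.6561 → 0.59049 → 0.531441 → 0.5314

Answer: 0.5314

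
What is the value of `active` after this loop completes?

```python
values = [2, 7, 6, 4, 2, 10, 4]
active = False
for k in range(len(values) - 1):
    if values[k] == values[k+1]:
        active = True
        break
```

Check consecutive duplicates in [2, 7, 6, 4, 2, 10, 4]
`active` takes the values: False

Answer: False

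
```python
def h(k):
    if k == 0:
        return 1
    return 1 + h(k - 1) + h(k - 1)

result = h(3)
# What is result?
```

h(k) = 1 + 2·h(k-1), h(0)=1. Closed form: (1+1)·2^3 - 1 = 15.

Answer: 15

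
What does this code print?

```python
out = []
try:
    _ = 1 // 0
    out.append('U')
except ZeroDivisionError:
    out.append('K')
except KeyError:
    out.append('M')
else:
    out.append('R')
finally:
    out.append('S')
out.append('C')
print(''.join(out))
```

Execution trace: 'K' (except ZeroDivisionError) → 'S' (finally) → 'C' (after the try/except). Output: KSC

Answer: KSC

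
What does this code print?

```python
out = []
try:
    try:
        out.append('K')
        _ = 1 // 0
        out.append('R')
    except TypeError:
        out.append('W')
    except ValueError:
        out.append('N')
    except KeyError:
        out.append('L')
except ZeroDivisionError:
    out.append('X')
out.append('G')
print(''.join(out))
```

Execution trace: 'K' (try body) → 'X' (outer except ZeroDivisionError) → 'G' (after the try/except). Output: KXG

Answer: KXG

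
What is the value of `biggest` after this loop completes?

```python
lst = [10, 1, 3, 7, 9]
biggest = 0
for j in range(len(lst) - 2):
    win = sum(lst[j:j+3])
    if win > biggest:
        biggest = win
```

Max sum of 3-element window in [10, 1, 3, 7, 9]
`biggest` takes the values: 0 → 14 → 19

Answer: 19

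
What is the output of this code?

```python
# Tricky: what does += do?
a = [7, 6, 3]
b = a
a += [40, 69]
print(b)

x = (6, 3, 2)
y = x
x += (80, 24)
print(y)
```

Key concept: += behavior differs for mutable vs immutable.
Step by step:
`a = [7, 6, 3]` → a = [7, 6, 3]
`b = a` → b = [7, 6, 3] (same object as a)
`a += [40, 69]` → a = [7, 6, 3, 40, 69] (same object as b); b = [7, 6, 3, 40, 69] (same object as a)
`print(b)` → prints [7, 6, 3, 40, 69]
`x = (6, 3, 2)` → x = (6, 3, 2)
`y = x` → y = (6, 3, 2)
`x += (80, 24)` → x = (6, 3, 2, 80, 24)
`print(y)` → prints (6, 3, 2)

Answer:
[7, 6, 3, 40, 69]
(6, 3, 2)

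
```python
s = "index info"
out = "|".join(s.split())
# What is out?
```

Trace:
`s = "index info"` → s = 'index info'
`out = "|".join(s.split())` → out = 'index|info'
So out = 'index|info'

Answer: 'index|info'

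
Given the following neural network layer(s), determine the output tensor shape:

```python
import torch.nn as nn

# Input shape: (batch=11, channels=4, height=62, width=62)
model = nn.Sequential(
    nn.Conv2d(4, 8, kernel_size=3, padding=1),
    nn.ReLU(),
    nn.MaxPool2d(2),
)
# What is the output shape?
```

Input: (11, 4, 62, 62) -> after Conv2d: (11, 8, 62, 62) -> after ReLU: (11, 8, 62, 62) -> Output: (11, 8, 31, 31)

Answer: (11, 8, 31, 31)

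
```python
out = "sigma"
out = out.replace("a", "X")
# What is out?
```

Trace:
`out = "sigma"` → out = 'sigma'
`out = out.replace("a", "X")` → out = 'sigmX'
So out = 'sigmX'

Answer: 'sigmX'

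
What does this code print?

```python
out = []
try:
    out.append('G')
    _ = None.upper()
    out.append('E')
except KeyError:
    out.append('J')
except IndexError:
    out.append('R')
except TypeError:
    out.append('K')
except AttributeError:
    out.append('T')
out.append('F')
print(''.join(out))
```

Execution trace: 'G' (try body) → 'T' (except AttributeError) → 'F' (after the try/except). Output: GTF

Answer: GTF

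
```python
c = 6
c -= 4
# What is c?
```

Trace:
`c = 6` → c = 6
`c -= 4` → c = 2
So c = 2

Answer: 2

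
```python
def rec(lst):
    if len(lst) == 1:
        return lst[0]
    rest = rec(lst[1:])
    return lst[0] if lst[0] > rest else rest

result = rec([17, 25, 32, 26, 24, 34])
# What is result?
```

Recursive max over [17, 25, 32, 26, 24, 34] = 34

Answer: 34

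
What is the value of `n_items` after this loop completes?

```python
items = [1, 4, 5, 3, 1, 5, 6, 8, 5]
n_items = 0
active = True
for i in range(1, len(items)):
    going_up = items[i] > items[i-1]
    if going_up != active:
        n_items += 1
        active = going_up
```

Count direction changes in [1, 4, 5, 3, 1, 5, 6, 8, 5]
`n_items` takes the values: 0 → 1 → 2 → 3

Answer: 3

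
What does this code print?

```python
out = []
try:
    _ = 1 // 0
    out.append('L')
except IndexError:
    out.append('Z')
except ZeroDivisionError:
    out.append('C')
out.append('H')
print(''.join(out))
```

Execution trace: 'C' (except ZeroDivisionError) → 'H' (after the try/except). Output: CH

Answer: CH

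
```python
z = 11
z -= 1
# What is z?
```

Trace:
`z = 11` → z = 11
`z -= 1` → z = 10
So z = 10

Answer: 10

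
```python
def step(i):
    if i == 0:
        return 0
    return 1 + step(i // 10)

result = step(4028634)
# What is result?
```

Count of digits of 4028634: 7

Answer: 7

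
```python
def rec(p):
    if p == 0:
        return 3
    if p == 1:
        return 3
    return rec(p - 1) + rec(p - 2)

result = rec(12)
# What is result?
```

Build up from base cases: rec(0)=3, rec(1)=3, rec(2)=6, rec(3)=9, rec(4)=15, rec(5)=24, rec(6)=39, ..., rec(12)=699

Answer: 699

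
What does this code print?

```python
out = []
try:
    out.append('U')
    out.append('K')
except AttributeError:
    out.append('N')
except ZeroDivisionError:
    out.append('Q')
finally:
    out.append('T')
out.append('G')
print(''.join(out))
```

Execution trace: 'U' (try body) → 'K' (try body, no exception) → 'T' (finally) → 'G' (after the try/except). Output: UKTG

Answer: UKTG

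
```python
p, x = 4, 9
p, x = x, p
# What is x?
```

Trace:
`p, x = 4, 9` → p = 4; x = 9
`p, x = x, p` → p = 9; x = 4
So x = 4

Answer: 4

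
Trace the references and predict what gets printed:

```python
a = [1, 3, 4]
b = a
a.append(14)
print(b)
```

Key concept: basic list aliasing.
Step by step:
`a = [1, 3, 4]` → a = [1, 3, 4]
`b = a` → b = [1, 3, 4] (same object as a)
`a.append(14)` → a = [1, 3, 4, 14] (same object as b); b = [1, 3, 4, 14] (same object as a)
`print(b)` → prints [1, 3, 4, 14]

Answer: [1, 3, 4, 14]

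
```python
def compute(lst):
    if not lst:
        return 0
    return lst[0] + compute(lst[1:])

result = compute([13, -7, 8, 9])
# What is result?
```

13 + (-7) + 8 + 9 + 0 = 23

Answer: 23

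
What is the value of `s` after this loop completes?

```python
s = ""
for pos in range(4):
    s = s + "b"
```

Repeat 'b' 4 times
`s` takes the values: "" → "b" → "bb" → "bbb" → "bbbb"

Answer: "bbbb"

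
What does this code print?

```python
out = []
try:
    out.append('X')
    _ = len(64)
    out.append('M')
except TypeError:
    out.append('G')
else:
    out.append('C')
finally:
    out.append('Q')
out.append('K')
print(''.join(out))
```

Execution trace: 'X' (try body) → 'G' (except TypeError) → 'Q' (finally) → 'K' (after the try/except). Output: XGQK

Answer: XGQK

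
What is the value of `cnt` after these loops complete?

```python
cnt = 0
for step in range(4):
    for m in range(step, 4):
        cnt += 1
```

Upper triangle: 4 + 3 + ... + 1
`cnt` takes the values: 0 → 1 → 2 → 3 → 4 → 5 → 6 → 7 → 8 → 9 → 10

Answer: 10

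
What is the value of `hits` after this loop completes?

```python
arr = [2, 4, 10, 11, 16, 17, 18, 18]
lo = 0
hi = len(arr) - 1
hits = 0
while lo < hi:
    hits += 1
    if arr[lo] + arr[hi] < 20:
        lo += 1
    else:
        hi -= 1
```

Steps to find pair summing to 20
`hits` takes the values: 0 → 1 → 2 → 3 → 4 → 5 → 6 → 7

Answer: 7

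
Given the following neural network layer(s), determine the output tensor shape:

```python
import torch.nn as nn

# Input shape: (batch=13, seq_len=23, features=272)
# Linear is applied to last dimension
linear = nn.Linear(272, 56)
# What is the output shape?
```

Input: (13, 23, 272) -> Output: (13, 23, 56)

Answer: (13, 23, 56)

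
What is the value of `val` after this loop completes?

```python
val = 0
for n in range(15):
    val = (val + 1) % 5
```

Increment mod 5, 15 times = 0
`val` takes the values: 0 → 1 → 2 → 3 → 4 → 0 → 1 → 2 → 3 → 4 → 0 → 1 → 2 → 3 → 4 → 0

Answer: 0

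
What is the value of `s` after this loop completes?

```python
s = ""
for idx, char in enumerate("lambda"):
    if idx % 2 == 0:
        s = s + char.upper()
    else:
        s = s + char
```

Uppercase even positions in 'lambda'
`s` takes the values: "" → "L" → "La" → "LaM" → "LaMb" → "LaMbD" → "LaMbDa"

Answer: "LaMbDa"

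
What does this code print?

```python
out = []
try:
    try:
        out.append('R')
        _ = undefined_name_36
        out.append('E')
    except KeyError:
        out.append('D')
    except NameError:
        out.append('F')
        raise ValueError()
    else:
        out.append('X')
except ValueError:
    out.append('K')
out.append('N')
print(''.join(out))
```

Execution trace: 'R' (inner try body) → 'F' (inner except NameError) → 'K' (outer except ValueError) → 'N' (after the try/except). Output: RFKN

Answer: RFKN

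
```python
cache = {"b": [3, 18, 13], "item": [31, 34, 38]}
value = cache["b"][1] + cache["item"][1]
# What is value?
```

Trace:
`cache = {"b": [3, 18, 13], "item": [31, 34, 38]}` → cache = {'b': [3, 18, 13], 'item': [31, 34, 38]}
`value = cache["b"][1] + cache["item"][1]` → value = 52
So value = 52

Answer: 52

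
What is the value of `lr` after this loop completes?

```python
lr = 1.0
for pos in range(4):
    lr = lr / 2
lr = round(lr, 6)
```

Halving LR 4 times: 1 / 2^4
`lr` takes the values: 1.0 → 0.5 → 0.25 → 0.125 → 0.0625

Answer: 0.0625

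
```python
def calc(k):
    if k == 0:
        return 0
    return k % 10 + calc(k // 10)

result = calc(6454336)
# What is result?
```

Sum of digits of 6454336: 6 + 3 + 3 + 4 + 5 + 4 + 6 = 31

Answer: 31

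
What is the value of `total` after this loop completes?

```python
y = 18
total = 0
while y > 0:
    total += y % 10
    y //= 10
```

Sum digits of 18
`total` takes the values: 0 → 8 → 9

Answer: 9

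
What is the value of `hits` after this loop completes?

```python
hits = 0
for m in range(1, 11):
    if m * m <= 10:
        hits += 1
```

Count numbers where m² ≤ 10
`hits` takes the values: 0 → 1 → 2 → 3

Answer: 3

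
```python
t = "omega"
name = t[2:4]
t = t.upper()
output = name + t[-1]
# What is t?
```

Trace:
`t = "omega"` → t = 'omega'
`name = t[2:4]` → name = 'eg'
`t = t.upper()` → t = 'OMEGA'
`output = name + t[-1]` → output = 'egA'
So t = 'OMEGA'

Answer: 'OMEGA'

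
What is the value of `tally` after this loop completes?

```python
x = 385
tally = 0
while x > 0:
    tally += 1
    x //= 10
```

Count digits by repeated division by 10
`tally` takes the values: 0 → 1 → 2 → 3

Answer: 3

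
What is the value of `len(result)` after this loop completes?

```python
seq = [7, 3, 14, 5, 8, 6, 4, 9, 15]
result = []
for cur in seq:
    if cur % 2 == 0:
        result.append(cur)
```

Count even numbers in [7, 3, 14, 5, 8, 6, 4, 9, 15]
`result` takes the values: [] → [14] → [14, 8] → [14, 8, 6] → [14, 8, 6, 4]
So `len(result)` = 4

Answer: 4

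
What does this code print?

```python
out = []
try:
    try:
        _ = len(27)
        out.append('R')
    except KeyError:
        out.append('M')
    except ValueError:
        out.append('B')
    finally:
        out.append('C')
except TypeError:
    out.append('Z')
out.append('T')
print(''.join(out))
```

Execution trace: 'C' (inner finally) → 'Z' (outer except TypeError) → 'T' (after the try/except). Output: CZT

Answer: CZT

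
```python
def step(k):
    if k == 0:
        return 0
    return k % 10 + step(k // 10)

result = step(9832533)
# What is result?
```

Sum of digits of 9832533: 3 + 3 + 5 + 2 + 3 + 8 + 9 = 33

Answer: 33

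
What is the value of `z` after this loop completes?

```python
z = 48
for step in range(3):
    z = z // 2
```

Halve 3 times: 48 // 2^3 = 6
`z` takes the values: 48 → 24 → 12 → 6

Answer: 6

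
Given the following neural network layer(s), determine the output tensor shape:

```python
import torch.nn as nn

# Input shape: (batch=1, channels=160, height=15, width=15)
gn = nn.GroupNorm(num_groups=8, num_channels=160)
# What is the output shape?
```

Input: (1, 160, 15, 15) -> Output: (1, 160, 15, 15)

Answer: (1, 160, 15, 15)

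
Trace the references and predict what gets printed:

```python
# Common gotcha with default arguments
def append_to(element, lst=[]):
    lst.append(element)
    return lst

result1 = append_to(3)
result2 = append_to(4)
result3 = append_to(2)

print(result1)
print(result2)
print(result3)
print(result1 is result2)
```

Key concept: mutable default argument gotcha.
Step by step:
`result1 = append_to(3)` → result1 = [3]
`result2 = append_to(4)` → result1 = [3, 4] (same object as result2); result2 = [3, 4] (same object as result1)
`result3 = append_to(2)` → result1 = [3, 4, 2] (same object as result2, result3); result2 = [3, 4, 2] (same object as result1, result3); result3 = [3, 4, 2] (same object as result1, result2)
`print(result1)` → prints [3, 4, 2]
`print(result2)` → prints [3, 4, 2]
`print(result3)` → prints [3, 4, 2]
`print(result1 is result2)` → prints True

Answer:
[3, 4, 2]
[3, 4, 2]
[3, 4, 2]
True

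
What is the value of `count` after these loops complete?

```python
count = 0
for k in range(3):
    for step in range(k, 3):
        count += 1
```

Upper triangle: 3 + 2 + ... + 1
`count` takes the values: 0 → 1 → 2 → 3 → 4 → 5 → 6

Answer: 6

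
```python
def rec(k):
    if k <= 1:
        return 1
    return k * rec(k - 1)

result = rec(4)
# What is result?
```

rec(4) = 4 * 3 * 2 * 1 = 24

Answer: 24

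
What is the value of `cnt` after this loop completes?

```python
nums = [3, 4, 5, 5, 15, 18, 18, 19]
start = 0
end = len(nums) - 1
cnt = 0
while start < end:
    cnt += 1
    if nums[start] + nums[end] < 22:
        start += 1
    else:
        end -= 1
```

Steps to find pair summing to 22
`cnt` takes the values: 0 → 1 → 2 → 3 → 4 → 5 → 6 → 7

Answer: 7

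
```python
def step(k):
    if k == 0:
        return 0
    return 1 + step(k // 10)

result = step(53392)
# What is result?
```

Count of digits of 53392: 5

Answer: 5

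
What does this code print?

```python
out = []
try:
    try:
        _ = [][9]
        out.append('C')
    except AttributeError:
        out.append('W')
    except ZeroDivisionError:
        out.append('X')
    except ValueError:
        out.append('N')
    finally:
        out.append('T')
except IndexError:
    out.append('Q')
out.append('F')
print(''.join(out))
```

Execution trace: 'T' (finally) → 'Q' (outer except IndexError) → 'F' (after the try/except). Output: TQF

Answer: TQF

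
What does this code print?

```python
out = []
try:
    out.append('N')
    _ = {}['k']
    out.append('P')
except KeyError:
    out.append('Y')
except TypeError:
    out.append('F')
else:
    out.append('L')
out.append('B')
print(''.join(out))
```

Execution trace: 'N' (try body) → 'Y' (except KeyError) → 'B' (after the try/except). Output: NYB

Answer: NYB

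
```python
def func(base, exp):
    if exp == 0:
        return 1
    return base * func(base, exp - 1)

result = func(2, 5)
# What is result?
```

func(2, 5) = 2 * 2 * 2 * 2 * 2 = 32

Answer: 32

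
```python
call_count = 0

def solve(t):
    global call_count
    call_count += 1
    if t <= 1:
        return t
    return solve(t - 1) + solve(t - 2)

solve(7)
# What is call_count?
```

Calls(t) = 1 + Calls(t-1) + Calls(t-2); Calls(0)=Calls(1)=1. For t=7 this gives 41.

Answer: 41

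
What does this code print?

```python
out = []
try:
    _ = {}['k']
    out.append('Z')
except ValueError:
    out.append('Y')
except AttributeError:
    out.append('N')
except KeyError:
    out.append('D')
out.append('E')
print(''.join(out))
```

Execution trace: 'D' (except KeyError) → 'E' (after the try/except). Output: DE

Answer: DE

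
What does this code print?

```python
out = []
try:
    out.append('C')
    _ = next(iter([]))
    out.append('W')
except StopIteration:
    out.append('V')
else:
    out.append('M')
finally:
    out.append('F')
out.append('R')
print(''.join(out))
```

Execution trace: 'C' (try body) → 'V' (except StopIteration) → 'F' (finally) → 'R' (after the try/except). Output: CVFR

Answer: CVFR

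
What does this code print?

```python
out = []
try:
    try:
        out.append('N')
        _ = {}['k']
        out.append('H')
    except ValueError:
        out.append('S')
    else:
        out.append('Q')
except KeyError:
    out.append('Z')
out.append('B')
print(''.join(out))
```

Execution trace: 'N' (inner try body) → 'Z' (outer except KeyError) → 'B' (after the try/except). Output: NZB

Answer: NZB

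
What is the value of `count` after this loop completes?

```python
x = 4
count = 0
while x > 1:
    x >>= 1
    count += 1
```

Count right shifts until 1
`count` takes the values: 0 → 1 → 2

Answer: 2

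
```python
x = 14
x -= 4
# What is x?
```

Trace:
`x = 14` → x = 14
`x -= 4` → x = 10
So x = 10

Answer: 10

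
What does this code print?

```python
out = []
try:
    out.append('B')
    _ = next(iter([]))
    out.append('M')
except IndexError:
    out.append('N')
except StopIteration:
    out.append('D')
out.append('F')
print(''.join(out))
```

Execution trace: 'B' (try body) → 'D' (except StopIteration) → 'F' (after the try/except). Output: BDF

Answer: BDF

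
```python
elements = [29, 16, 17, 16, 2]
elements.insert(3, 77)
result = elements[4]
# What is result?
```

Trace:
`elements = [29, 16, 17, 16, 2]` → elements = [29, 16, 17, 16, 2]
`elements.insert(3, 77)` → elements = [29, 16, 17, 77, 16, 2]
`result = elements[4]` → result = 16
So result = 16

Answer: 16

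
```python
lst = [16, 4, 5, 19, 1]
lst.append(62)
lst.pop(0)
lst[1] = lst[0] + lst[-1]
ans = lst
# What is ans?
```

Trace:
`lst = [16, 4, 5, 19, 1]` → lst = [16, 4, 5, 19, 1]
`lst.append(62)` → lst = [16, 4, 5, 19, 1, 62]
`lst.pop(0)` → lst = [4, 5, 19, 1, 62]
`lst[1] = lst[0] + lst[-1]` → lst = [4, 66, 19, 1, 62]
`ans = lst` → ans = [4, 66, 19, 1, 62]
So ans = [4, 66, 19, 1, 62]

Answer: [4, 66, 19, 1, 62]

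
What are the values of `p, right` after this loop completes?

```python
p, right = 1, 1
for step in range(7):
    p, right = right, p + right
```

Fibonacci: after 7 iterations
`p, right` takes the values: (1, 1) → (1, 2) → (2, 3) → (3, 5) → (5, 8) → (8, 13) → (13, 21) → (21, 34)

Answer: 21, 34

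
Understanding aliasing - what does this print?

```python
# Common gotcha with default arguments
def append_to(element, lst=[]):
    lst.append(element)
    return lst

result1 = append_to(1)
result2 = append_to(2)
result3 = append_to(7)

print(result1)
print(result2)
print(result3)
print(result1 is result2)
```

Key concept: mutable default argument gotcha.
Step by step:
`result1 = append_to(1)` → result1 = [1]
`result2 = append_to(2)` → result1 = [1, 2] (same object as result2); result2 = [1, 2] (same object as result1)
`result3 = append_to(7)` → result1 = [1, 2, 7] (same object as result2, result3); result2 = [1, 2, 7] (same object as result1, result3); result3 = [1, 2, 7] (same object as result1, result2)
`print(result1)` → prints [1, 2, 7]
`print(result2)` → prints [1, 2, 7]
`print(result3)` → prints [1, 2, 7]
`print(result1 is result2)` → prints True

Answer:
[1, 2, 7]
[1, 2, 7]
[1, 2, 7]
True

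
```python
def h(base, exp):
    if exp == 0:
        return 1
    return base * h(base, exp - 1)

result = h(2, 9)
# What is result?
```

h(2, 9) = 2 * 2 * 2 * 2 * 2 * 2 * 2 * 2 * 2 = 512

Answer: 512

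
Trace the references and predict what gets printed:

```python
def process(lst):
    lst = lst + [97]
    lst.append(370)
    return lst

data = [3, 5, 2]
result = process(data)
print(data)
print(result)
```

Key concept: rebinding parameter vs mutation.
Step by step:
`data = [3, 5, 2]` → data = [3, 5, 2]
`result = process(data)` → result = [3, 5, 2, 97, 370]
`print(data)` → prints [3, 5, 2]
`print(result)` → prints [3, 5, 2, 97, 370]

Answer:
[3, 5, 2]
[3, 5, 2, 97, 370]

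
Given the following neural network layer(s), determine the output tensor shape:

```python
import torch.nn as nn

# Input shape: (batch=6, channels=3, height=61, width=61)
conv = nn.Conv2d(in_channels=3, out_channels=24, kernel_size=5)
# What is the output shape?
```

Input: (6, 3, 61, 61) -> Output: (6, 24, 57, 57)

Answer: (6, 24, 57, 57)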